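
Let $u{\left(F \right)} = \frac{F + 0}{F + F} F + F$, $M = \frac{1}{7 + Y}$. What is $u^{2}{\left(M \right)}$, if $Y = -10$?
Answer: $\frac{1}{4} \approx 0.25$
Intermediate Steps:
$M = - \frac{1}{3}$ ($M = \frac{1}{7 - 10} = \frac{1}{-3} = - \frac{1}{3} \approx -0.33333$)
$u{\left(F \right)} = \frac{3 F}{2}$ ($u{\left(F \right)} = \frac{F}{2 F} F + F = F \frac{1}{2 F} F + F = \frac{F}{2} + F = \frac{3 F}{2}$)
$u^{2}{\left(M \right)} = \left(\frac{3}{2} \left(- \frac{1}{3}\right)\right)^{2} = \left(- \frac{1}{2}\right)^{2} = \frac{1}{4}$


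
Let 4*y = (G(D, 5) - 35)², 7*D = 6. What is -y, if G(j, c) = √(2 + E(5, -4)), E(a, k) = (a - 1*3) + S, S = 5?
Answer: -256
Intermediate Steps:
D = 6/7 (D = (⅐)*6 = 6/7 ≈ 0.85714)
E(a, k) = 2 + a (E(a, k) = (a - 1*3) + 5 = (a - 3) + 5 = (-3 + a) + 5 = 2 + a)
G(j, c) = 3 (G(j, c) = √(2 + (2 + 5)) = √(2 + 7) = √9 = 3)
y = 256 (y = (3 - 35)²/4 = (¼)*(-32)² = (¼)*1024 = 256)
-y = -1*256 = -256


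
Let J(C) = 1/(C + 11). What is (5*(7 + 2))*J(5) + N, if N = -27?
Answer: -387/16 ≈ -24.188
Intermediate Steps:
J(C) = 1/(11 + C)
(5*(7 + 2))*J(5) + N = (5*(7 + 2))/(11 + 5) - 27 = (5*9)/16 - 27 = 45*(1/16) - 27 = 45/16 - 27 = -387/16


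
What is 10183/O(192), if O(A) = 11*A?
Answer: 10183/2112 ≈ 4.8215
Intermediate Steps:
10183/O(192) = 10183/((11*192)) = 10183/2112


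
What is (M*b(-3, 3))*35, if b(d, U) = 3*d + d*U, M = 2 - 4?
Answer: 1260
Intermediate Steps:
M = -2
b(d, U) = 3*d + U*d
(M*b(-3, 3))*35 = -(-6)*(3 + 3)*35 = -(-6)*6*35 = -2*(-18)*35 = 36*35 = 1260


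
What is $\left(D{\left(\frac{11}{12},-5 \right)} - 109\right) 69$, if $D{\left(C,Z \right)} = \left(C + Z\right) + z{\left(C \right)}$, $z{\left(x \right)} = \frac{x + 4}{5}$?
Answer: $- \frac{77349}{10} \approx -7734.9$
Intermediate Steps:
$z{\left(x \right)} = \frac{4}{5} + \frac{x}{5}$ ($z{\left(x \right)} = \left(4 + x\right) \frac{1}{5} = \frac{4}{5} + \frac{x}{5}$)
$D{\left(C,Z \right)} = \frac{4}{5} + Z + \frac{6 C}{5}$ ($D{\left(C,Z \right)} = \left(C + Z\right) + \left(\frac{4}{5} + \frac{C}{5}\right) = \frac{4}{5} + Z + \frac{6 C}{5}$)
$\left(D{\left(\frac{11}{12},-5 \right)} - 109\right) 69 = \left(\left(\frac{4}{5} - 5 + \frac{6 \cdot \frac{11}{12}}{5}\right) - 109\right) 69 = \left(\left(\frac{4}{5} - 5 + \frac{6 \cdot 11 \cdot \frac{1}{12}}{5}\right) - 109\right) 69 = \left(\left(\frac{4}{5} - 5 + \frac{6}{5} \cdot \frac{11}{12}\right) - 109\right) 69 = \left(\left(\frac{4}{5} - 5 + \frac{11}{10}\right) - 109\right) 69 = \left(- \frac{31}{10} - 109\right) 69 = \left(- \frac{1121}{10}\right) 69 = - \frac{77349}{10}$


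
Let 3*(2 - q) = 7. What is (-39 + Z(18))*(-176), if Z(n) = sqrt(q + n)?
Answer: 6864 - 176*sqrt(159)/3 ≈ 6124.2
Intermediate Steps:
q = -1/3 (q = 2 - 1/3*7 = 2 - 7/3 = -1/3 ≈ -0.33333)
Z(n) = sqrt(-1/3 + n)
(-39 + Z(18))*(-176) = (-39 + sqrt(-3 + 9*18)/3)*(-176) = (-39 + sqrt(-3 + 162)/3)*(-176) = (-39 + sqrt(159)/3)*(-176) = 6864 - 176*sqrt(159)/3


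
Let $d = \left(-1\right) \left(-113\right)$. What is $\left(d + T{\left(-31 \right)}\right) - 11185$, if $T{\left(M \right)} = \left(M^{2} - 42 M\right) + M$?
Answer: $-8840$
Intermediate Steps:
$T{\left(M \right)} = M^{2} - 41 M$
$d = 113$
$\left(d + T{\left(-31 \right)}\right) - 11185 = \left(113 - 31 \left(-41 - 31\right)\right) - 11185 = \left(113 - -2232\right) - 11185 = \left(113 + 2232\right) - 11185 = 2345 - 11185 = -8840$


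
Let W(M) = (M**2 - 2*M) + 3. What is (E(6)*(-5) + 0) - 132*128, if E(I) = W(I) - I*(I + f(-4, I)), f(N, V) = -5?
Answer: -17001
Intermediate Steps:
W(M) = 3 + M**2 - 2*M
E(I) = 3 + I**2 - 2*I - I*(-5 + I) (E(I) = (3 + I**2 - 2*I) - I*(I - 5) = (3 + I**2 - 2*I) - I*(-5 + I) = 3 + I**2 - 2*I - I*(-5 + I))
(E(6)*(-5) + 0) - 132*128 = ((3 + 3*6)*(-5) + 0) - 132*128 = ((3 + 18)*(-5) + 0) - 16896 = (21*(-5) + 0) - 16896 = (-105 + 0) - 16896 = -105 - 16896 = -17001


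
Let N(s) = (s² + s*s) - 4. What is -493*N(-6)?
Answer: -33524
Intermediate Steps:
N(s) = -4 + 2*s² (N(s) = (s² + s²) - 4 = 2*s² - 4 = -4 + 2*s²)
-493*N(-6) = -493*(-4 + 2*(-6)²) = -493*(-4 + 2*36) = -493*(-4 + 72) = -493*68 = -33524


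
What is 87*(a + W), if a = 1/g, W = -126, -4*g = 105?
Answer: -383786/35 ≈ -10965.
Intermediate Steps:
g = -105/4 (g = -1/4*105 = -105/4 ≈ -26.250)
a = -4/105 (a = 1/(-105/4) = -4/105 ≈ -0.038095)
87*(a + W) = 87*(-4/105 - 126) = 87*(-13234/105) = -383786/35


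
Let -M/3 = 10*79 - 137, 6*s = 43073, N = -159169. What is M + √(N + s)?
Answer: -1959 + I*√5471646/6 ≈ -1959.0 + 389.86*I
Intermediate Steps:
s = 43073/6 (s = (⅙)*43073 = 43073/6 ≈ 7178.8)
M = -1959 (M = -3*(10*79 - 137) = -3*(790 - 137) = -3*653 = -1959)
M + √(N + s) = -1959 + √(-159169 + 43073/6) = -1959 + √(-911941/6) = -1959 + I*√5471646/6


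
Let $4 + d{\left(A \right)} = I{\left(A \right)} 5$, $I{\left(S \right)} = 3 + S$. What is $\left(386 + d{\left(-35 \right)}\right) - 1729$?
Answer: $-1507$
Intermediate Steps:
$d{\left(A \right)} = 11 + 5 A$ ($d{\left(A \right)} = -4 + \left(3 + A\right) 5 = -4 + \left(15 + 5 A\right) = 11 + 5 A$)
$\left(386 + d{\left(-35 \right)}\right) - 1729 = \left(386 + \left(11 + 5 \left(-35\right)\right)\right) - 1729 = \left(386 + \left(11 - 175\right)\right) - 1729 = \left(386 - 164\right) - 1729 = 222 - 1729 = -1507$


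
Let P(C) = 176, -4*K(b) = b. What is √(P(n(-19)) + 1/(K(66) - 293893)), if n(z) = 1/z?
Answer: √60813485934298/587819 ≈ 13.266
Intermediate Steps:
n(z) = 1/z
K(b) = -b/4
√(P(n(-19)) + 1/(K(66) - 293893)) = √(176 + 1/(-¼*66 - 293893)) = √(176 + 1/(-33/2 - 293893)) = √(176 + 1/(-587819/2)) = √(176 - 2/587819) = √(103456142/587819) = √60813485934298/587819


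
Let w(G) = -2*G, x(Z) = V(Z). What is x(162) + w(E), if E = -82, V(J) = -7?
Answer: 157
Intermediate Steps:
x(Z) = -7
x(162) + w(E) = -7 - 2*(-82) = -7 + 164 = 157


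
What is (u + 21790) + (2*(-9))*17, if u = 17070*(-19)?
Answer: -302846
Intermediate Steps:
u = -324330
(u + 21790) + (2*(-9))*17 = (-324330 + 21790) + (2*(-9))*17 = -302540 - 18*17 = -302540 - 306 = -302846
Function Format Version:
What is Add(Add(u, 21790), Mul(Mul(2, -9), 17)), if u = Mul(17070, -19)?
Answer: -302846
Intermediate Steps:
u = -324330
Add(Add(u, 21790), Mul(Mul(2, -9), 17)) = Add(Add(-324330, 21790), Mul(Mul(2, -9), 17)) = Add(-302540, Mul(-18, 17)) = Add(-302540, -306) = -302846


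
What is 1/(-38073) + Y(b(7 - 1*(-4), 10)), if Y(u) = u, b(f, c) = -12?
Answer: -456877/38073 ≈ -12.000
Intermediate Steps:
1/(-38073) + Y(b(7 - 1*(-4), 10)) = 1/(-38073) - 12 = -1/38073 - 12 = -456877/38073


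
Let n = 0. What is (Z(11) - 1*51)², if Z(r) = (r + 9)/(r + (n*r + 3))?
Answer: 120409/49 ≈ 2457.3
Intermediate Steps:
Z(r) = (9 + r)/(3 + r) (Z(r) = (r + 9)/(r + (0*r + 3)) = (9 + r)/(r + (0 + 3)) = (9 + r)/(r + 3) = (9 + r)/(3 + r))
(Z(11) - 1*51)² = ((9 + 11)/(3 + 11) - 1*51)² = (20/14 - 51)² = ((1/14)*20 - 51)² = (10/7 - 51)² = (-347/7)² = 120409/49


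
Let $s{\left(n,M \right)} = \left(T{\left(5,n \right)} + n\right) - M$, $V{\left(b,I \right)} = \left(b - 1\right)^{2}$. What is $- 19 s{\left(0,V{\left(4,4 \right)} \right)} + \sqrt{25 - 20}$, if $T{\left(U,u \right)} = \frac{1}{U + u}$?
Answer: $\frac{836}{5} + \sqrt{5} \approx 169.44$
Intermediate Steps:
$V{\left(b,I \right)} = \left(-1 + b\right)^{2}$
$s{\left(n,M \right)} = n + \frac{1}{5 + n} - M$ ($s{\left(n,M \right)} = \left(\frac{1}{5 + n} + n\right) - M = \left(n + \frac{1}{5 + n}\right) - M = n + \frac{1}{5 + n} - M$)
$- 19 s{\left(0,V{\left(4,4 \right)} \right)} + \sqrt{25 - 20} = - 19 \frac{1 + \left(5 + 0\right) \left(0 - \left(-1 + 4\right)^{2}\right)}{5 + 0} + \sqrt{25 - 20} = - 19 \frac{1 + 5 \left(0 - 3^{2}\right)}{5} + \sqrt{5} = - 19 \frac{1 + 5 \left(0 - 9\right)}{5} + \sqrt{5} = - 19 \frac{1 + 5 \left(-9\right)}{5} + \sqrt{5} = - 19 \frac{1 - 45}{5} + \sqrt{5} = - 19 \cdot \frac{1}{5} \left(-44\right) + \sqrt{5} = \left(-19\right) \left(- \frac{44}{5}\right) + \sqrt{5} = \frac{836}{5} + \sqrt{5}$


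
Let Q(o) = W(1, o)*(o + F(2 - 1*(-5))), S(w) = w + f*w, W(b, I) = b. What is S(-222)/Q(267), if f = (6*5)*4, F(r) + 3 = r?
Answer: -26862/271 ≈ -99.122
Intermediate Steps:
F(r) = -3 + r
f = 120 (f = 30*4 = 120)
S(w) = 121*w (S(w) = w + 120*w = 121*w)
Q(o) = 4 + o (Q(o) = 1*(o + (-3 + (2 - 1*(-5)))) = 1*(o + (-3 + (2 + 5))) = 1*(o + (-3 + 7)) = 1*(o + 4) = 1*(4 + o) = 4 + o)
S(-222)/Q(267) = (121*(-222))/(4 + 267) = -26862/271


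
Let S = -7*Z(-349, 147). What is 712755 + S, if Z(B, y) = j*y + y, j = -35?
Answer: 747741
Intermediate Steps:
Z(B, y) = -34*y (Z(B, y) = -35*y + y = -34*y)
S = 34986 (S = -(-238)*147 = -7*(-4998) = 34986)
712755 + S = 712755 + 34986 = 747741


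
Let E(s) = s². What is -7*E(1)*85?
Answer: -595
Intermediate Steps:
-7*E(1)*85 = -7*1²*85 = -7*1*85 = -7*85 = -595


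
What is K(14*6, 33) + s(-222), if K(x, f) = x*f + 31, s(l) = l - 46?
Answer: 2535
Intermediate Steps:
s(l) = -46 + l
K(x, f) = 31 + f*x (K(x, f) = f*x + 31 = 31 + f*x)
K(14*6, 33) + s(-222) = (31 + 33*(14*6)) + (-46 - 222) = (31 + 33*84) - 268 = (31 + 2772) - 268 = 2803 - 268 = 2535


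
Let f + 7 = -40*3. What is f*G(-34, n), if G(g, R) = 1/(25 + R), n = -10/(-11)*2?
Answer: -1397/295 ≈ -4.7356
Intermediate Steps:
n = 20/11 (n = -10*(-1/11)*2 = (10/11)*2 = 20/11 ≈ 1.8182)
f = -127 (f = -7 - 40*3 = -7 - 120 = -127)
f*G(-34, n) = -127/(25 + 20/11) = -127/295/11 = -127*11/295 = -1397/295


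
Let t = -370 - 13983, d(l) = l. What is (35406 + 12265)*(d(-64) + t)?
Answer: -687272807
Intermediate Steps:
t = -14353
(35406 + 12265)*(d(-64) + t) = (35406 + 12265)*(-64 - 14353) = 47671*(-14417) = -687272807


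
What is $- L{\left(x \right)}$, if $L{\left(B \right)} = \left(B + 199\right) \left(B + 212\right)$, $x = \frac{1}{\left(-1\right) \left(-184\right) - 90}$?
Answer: $- \frac{372811803}{8836} \approx -42192.0$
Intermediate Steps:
$x = \frac{1}{94}$ ($x = \frac{1}{184 - 90} = \frac{1}{94} \approx 0.010638$)
$L{\left(B \right)} = \left(199 + B\right) \left(212 + B\right)$
$- L{\left(x \right)} = - (42188 + \left(\frac{1}{94}\right)^{2} + 411 \cdot \frac{1}{94}) = - (42188 + \frac{1}{8836} + \frac{411}{94}) = \left(-1\right) \frac{372811803}{8836} = - \frac{372811803}{8836}$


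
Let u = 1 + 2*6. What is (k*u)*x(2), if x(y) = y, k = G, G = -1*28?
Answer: -728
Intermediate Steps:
G = -28
k = -28
u = 13 (u = 1 + 12 = 13)
(k*u)*x(2) = -28*13*2 = -364*2 = -728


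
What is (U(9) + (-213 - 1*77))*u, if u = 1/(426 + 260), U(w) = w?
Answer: -281/686 ≈ -0.40962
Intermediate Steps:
u = 1/686 ≈ 0.0014577
(U(9) + (-213 - 1*77))*u = (9 + (-213 - 1*77))*(1/686) = (9 + (-213 - 77))*(1/686) = (9 - 290)*(1/686) = -281*1/686 = -281/686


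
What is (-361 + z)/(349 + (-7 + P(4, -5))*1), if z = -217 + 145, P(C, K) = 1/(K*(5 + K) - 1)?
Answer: -433/341 ≈ -1.2698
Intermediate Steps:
P(C, K) = 1/(-1 + K*(5 + K))
z = -72
(-361 + z)/(349 + (-7 + P(4, -5))*1) = (-361 - 72)/(349 + (-7 + 1/(-1 + (-5)² + 5*(-5)))*1) = -433/(349 + (-7 + 1/(-1 + 25 - 25))*1) = -433/(349 + (-7 + 1/(-1))*1) = -433/(349 + (-7 - 1)*1) = -433/(349 - 8*1) = -433/(349 - 8) = -433/341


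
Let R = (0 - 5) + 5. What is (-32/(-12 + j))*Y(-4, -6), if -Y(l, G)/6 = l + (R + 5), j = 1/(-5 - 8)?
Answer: -2496/157 ≈ -15.898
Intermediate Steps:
j = -1/13 (j = 1/(-13) = -1/13 ≈ -0.076923)
R = 0 (R = -5 + 5 = 0)
Y(l, G) = -30 - 6*l (Y(l, G) = -6*(l + (0 + 5)) = -6*(l + 5) = -6*(5 + l) = -30 - 6*l)
(-32/(-12 + j))*Y(-4, -6) = (-32/(-12 - 1/13))*(-30 - 6*(-4)) = (-32/(-157/13))*(-30 + 24) = -13/157*(-32)*(-6) = (416/157)*(-6) = -2496/157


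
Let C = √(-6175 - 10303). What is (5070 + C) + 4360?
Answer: 9430 + I*√16478 ≈ 9430.0 + 128.37*I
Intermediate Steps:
C = I*√16478 (C = √(-16478) = I*√16478 ≈ 128.37*I)
(5070 + C) + 4360 = (5070 + I*√16478) + 4360 = 9430 + I*√16478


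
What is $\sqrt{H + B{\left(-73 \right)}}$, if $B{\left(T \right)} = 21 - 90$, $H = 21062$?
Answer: $\sqrt{20993} \approx 144.89$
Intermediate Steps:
$B{\left(T \right)} = -69$ ($B{\left(T \right)} = 21 - 90 = -69$)
$\sqrt{H + B{\left(-73 \right)}} = \sqrt{21062 - 69} = \sqrt{20993}$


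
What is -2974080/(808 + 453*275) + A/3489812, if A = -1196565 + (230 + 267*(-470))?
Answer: -10544714456935/437563097996 ≈ -24.099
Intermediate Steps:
A = -1321825 (A = -1196565 + (230 - 125490) = -1196565 - 125260 = -1321825)
-2974080/(808 + 453*275) + A/3489812 = -2974080/(808 + 453*275) - 1321825/3489812 = -2974080/(808 + 124575) - 1321825*1/3489812 = -2974080/125383 - 1321825/3489812 = -10544714456935/437563097996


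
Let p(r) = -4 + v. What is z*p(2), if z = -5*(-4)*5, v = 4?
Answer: 0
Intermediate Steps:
p(r) = 0 (p(r) = -4 + 4 = 0)
z = 100 (z = 20*5 = 100)
z*p(2) = 100*0 = 0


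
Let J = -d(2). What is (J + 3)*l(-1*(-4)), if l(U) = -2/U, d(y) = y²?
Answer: ½ ≈ 0.50000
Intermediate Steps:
J = -4 (J = -1*2² = -1*4 = -4)
(J + 3)*l(-1*(-4)) = (-4 + 3)*(-2/((-1*(-4)))) = -(-2)/4 = -1*(-½) = ½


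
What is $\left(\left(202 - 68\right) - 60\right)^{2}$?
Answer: $5476$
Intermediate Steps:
$\left(\left(202 - 68\right) - 60\right)^{2} = \left(134 - 60\right)^{2} = 74^{2} = 5476$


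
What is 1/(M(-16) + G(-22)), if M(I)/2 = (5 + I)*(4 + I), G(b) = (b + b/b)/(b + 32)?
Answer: 10/2619 ≈ 0.0038183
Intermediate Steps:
G(b) = (1 + b)/(32 + b) (G(b) = (b + 1)/(32 + b) = (1 + b)/(32 + b))
M(I) = 2*(4 + I)*(5 + I) (M(I) = 2*((5 + I)*(4 + I)) = 2*((4 + I)*(5 + I)) = 2*(4 + I)*(5 + I))
1/(M(-16) + G(-22)) = 1/((40 + 2*(-16)**2 + 18*(-16)) + (1 - 22)/(32 - 22)) = 1/((40 + 2*256 - 288) - 21/10) = 1/((40 + 512 - 288) + (1/10)*(-21)) = 1/(264 - 21/10) = 1/(2619/10) = 10/2619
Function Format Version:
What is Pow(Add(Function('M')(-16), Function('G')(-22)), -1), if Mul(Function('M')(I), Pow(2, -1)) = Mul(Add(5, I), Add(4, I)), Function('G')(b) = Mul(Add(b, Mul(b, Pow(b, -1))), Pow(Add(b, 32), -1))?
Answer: Rational(10, 2619) ≈ 0.0038183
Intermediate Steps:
Function('G')(b) = Mul(Pow(Add(32, b), -1), Add(1, b)) (Function('G')(b) = Mul(Add(b, 1), Pow(Add(32, b), -1)) = Mul(Add(1, b), Pow(Add(32, b), -1)) = Mul(Pow(Add(32, b), -1), Add(1, b)))
Function('M')(I) = Mul(2, Add(4, I), Add(5, I)) (Function('M')(I) = Mul(2, Mul(Add(5, I), Add(4, I))) = Mul(2, Mul(Add(4, I), Add(5, I))) = Mul(2, Add(4, I), Add(5, I)))
Pow(Add(Function('M')(-16), Function('G')(-22)), -1) = Pow(Add(Add(40, Mul(2, Pow(-16, 2)), Mul(18, -16)), Mul(Pow(Add(32, -22), -1), Add(1, -22))), -1) = Pow(Add(Add(40, Mul(2, 256), -288), Mul(Pow(10, -1), -21)), -1) = Pow(Add(Add(40, 512, -288), Mul(Rational(1, 10), -21)), -1) = Pow(Add(264, Rational(-21, 10)), -1) = Pow(Rational(2619, 10), -1) = Rational(10, 2619)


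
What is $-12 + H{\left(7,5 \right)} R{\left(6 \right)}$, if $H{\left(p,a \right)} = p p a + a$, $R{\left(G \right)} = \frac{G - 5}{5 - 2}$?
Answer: $\frac{214}{3} \approx 71.333$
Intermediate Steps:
$R{\left(G \right)} = - \frac{5}{3} + \frac{G}{3}$ ($R{\left(G \right)} = \frac{-5 + G}{3} = \left(-5 + G\right) \frac{1}{3} = - \frac{5}{3} + \frac{G}{3}$)
$H{\left(p,a \right)} = a + a p^{2}$ ($H{\left(p,a \right)} = p^{2} a + a = a p^{2} + a = a + a p^{2}$)
$-12 + H{\left(7,5 \right)} R{\left(6 \right)} = -12 + 5 \left(1 + 7^{2}\right) \left(- \frac{5}{3} + \frac{1}{3} \cdot 6\right) = -12 + 5 \left(1 + 49\right) \left(- \frac{5}{3} + 2\right) = -12 + 5 \cdot 50 \cdot \frac{1}{3} = -12 + 250 \cdot \frac{1}{3} = -12 + \frac{250}{3} = \frac{214}{3}$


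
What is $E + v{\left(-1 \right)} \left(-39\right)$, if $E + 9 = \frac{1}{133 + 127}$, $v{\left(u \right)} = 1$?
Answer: $- \frac{12479}{260} \approx -47.996$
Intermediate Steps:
$E = - \frac{2339}{260}$ ($E = -9 + \frac{1}{133 + 127} = -9 + \frac{1}{260} = - \frac{2339}{260} \approx -8.9962$)
$E + v{\left(-1 \right)} \left(-39\right) = - \frac{2339}{260} + 1 \left(-39\right) = - \frac{2339}{260} - 39 = - \frac{12479}{260}$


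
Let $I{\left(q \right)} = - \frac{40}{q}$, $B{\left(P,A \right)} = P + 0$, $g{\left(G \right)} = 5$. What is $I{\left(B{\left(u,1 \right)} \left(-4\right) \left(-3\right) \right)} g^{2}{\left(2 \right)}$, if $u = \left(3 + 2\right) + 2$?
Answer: $- \frac{250}{21} \approx -11.905$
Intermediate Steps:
$u = 7$ ($u = 5 + 2 = 7$)
$B{\left(P,A \right)} = P$
$I{\left(B{\left(u,1 \right)} \left(-4\right) \left(-3\right) \right)} g^{2}{\left(2 \right)} = - \frac{40}{7 \left(-4\right) \left(-3\right)} 5^{2} = - \frac{40}{\left(-28\right) \left(-3\right)} 25 = - \frac{40}{84} \cdot 25 = \left(-40\right) \frac{1}{84} \cdot 25 = \left(- \frac{10}{21}\right) 25 = - \frac{250}{21}$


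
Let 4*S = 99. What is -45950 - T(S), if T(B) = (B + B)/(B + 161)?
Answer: -34141048/743 ≈ -45950.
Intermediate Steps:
S = 99/4 (S = (1/4)*99 = 99/4 ≈ 24.750)
T(B) = 2*B/(161 + B) (T(B) = (2*B)/(161 + B) = 2*B/(161 + B))
-45950 - T(S) = -45950 - 2*99/(4*(161 + 99/4)) = -45950 - 2*99/(4*743/4) = -45950 - 2*99*4/(4*743) = -45950 - 1*198/743 = -45950 - 198/743 = -34141048/743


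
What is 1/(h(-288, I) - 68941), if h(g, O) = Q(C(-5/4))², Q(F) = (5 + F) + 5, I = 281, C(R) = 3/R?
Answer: -25/1722081 ≈ -1.4517e-5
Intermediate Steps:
Q(F) = 10 + F
h(g, O) = 1444/25 (h(g, O) = (10 + 3/((-5/4)))² = (10 + 3/((-5*¼)))² = (10 + 3/(-5/4))² = (10 + 3*(-⅘))² = (10 - 12/5)² = (38/5)² = 1444/25)
1/(h(-288, I) - 68941) = 1/(1444/25 - 68941) = 1/(-1722081/25) = -25/1722081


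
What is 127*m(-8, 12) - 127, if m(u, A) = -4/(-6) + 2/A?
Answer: -127/6 ≈ -21.167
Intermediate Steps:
m(u, A) = 2/3 + 2/A (m(u, A) = -4*(-1/6) + 2/A = 2/3 + 2/A)
127*m(-8, 12) - 127 = 127*(2/3 + 2/12) - 127 = 127*(2/3 + 2*(1/12)) - 127 = 127*(2/3 + 1/6) - 127 = 127*(5/6) - 127 = 635/6 - 127 = -127/6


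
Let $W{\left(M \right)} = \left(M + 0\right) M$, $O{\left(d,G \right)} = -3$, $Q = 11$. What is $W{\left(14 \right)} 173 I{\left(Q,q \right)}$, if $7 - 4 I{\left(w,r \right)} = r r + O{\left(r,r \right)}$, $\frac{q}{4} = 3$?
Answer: $-1135918$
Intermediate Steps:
$q = 12$ ($q = 4 \cdot 3 = 12$)
$W{\left(M \right)} = M^{2}$ ($W{\left(M \right)} = M M = M^{2}$)
$I{\left(w,r \right)} = \frac{5}{2} - \frac{r^{2}}{4}$ ($I{\left(w,r \right)} = \frac{7}{4} - \frac{r r - 3}{4} = \frac{7}{4} - \frac{r^{2} - 3}{4} = \frac{7}{4} - \frac{-3 + r^{2}}{4} = \frac{7}{4} - \left(- \frac{3}{4} + \frac{r^{2}}{4}\right) = \frac{5}{2} - \frac{r^{2}}{4}$)
$W{\left(14 \right)} 173 I{\left(Q,q \right)} = 14^{2} \cdot 173 \left(\frac{5}{2} - \frac{12^{2}}{4}\right) = 196 \cdot 173 \left(\frac{5}{2} - 36\right) = 33908 \left(\frac{5}{2} - 36\right) = 33908 \left(- \frac{67}{2}\right) = -1135918$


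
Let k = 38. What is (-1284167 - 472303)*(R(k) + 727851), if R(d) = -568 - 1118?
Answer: -1275487037550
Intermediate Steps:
R(d) = -1686
(-1284167 - 472303)*(R(k) + 727851) = (-1284167 - 472303)*(-1686 + 727851) = -1756470*726165 = -1275487037550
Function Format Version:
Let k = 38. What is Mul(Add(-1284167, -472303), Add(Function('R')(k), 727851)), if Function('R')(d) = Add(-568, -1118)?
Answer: -1275487037550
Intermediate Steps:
Function('R')(d) = -1686
Mul(Add(-1284167, -472303), Add(Function('R')(k), 727851)) = Mul(Add(-1284167, -472303), Add(-1686, 727851)) = Mul(-1756470, 726165) = -1275487037550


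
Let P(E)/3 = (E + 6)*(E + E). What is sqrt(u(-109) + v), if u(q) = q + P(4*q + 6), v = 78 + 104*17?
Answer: sqrt(1095657) ≈ 1046.7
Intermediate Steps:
v = 1846 (v = 78 + 1768 = 1846)
P(E) = 6*E*(6 + E) (P(E) = 3*((E + 6)*(E + E)) = 3*((6 + E)*(2*E)) = 3*(2*E*(6 + E)) = 6*E*(6 + E))
u(q) = q + 6*(6 + 4*q)*(12 + 4*q) (u(q) = q + 6*(4*q + 6)*(6 + (4*q + 6)) = q + 6*(6 + 4*q)*(6 + (6 + 4*q)) = q + 6*(6 + 4*q)*(12 + 4*q))
sqrt(u(-109) + v) = sqrt((432 + 96*(-109)**2 + 433*(-109)) + 1846) = sqrt((432 + 96*11881 - 47197) + 1846) = sqrt((432 + 1140576 - 47197) + 1846) = sqrt(1093811 + 1846) = sqrt(1095657)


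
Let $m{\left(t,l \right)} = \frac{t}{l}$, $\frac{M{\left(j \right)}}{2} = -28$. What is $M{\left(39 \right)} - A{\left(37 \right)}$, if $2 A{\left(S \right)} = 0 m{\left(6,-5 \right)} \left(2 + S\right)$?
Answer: $-56$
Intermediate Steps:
$M{\left(j \right)} = -56$ ($M{\left(j \right)} = 2 \left(-28\right) = -56$)
$A{\left(S \right)} = 0$ ($A{\left(S \right)} = \frac{0 \frac{6}{-5} \left(2 + S\right)}{2} = \frac{0 \cdot 6 \left(- \frac{1}{5}\right) \left(2 + S\right)}{2} = \frac{0 \left(- \frac{6}{5}\right) \left(2 + S\right)}{2} = \frac{0 \left(2 + S\right)}{2} = \frac{1}{2} \cdot 0 = 0$)
$M{\left(39 \right)} - A{\left(37 \right)} = -56 - 0 = -56 + 0 = -56$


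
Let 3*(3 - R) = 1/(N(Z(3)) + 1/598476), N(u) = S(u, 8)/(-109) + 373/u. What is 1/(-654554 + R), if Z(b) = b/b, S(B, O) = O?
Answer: -24327451033/15923557422845811 ≈ -1.5278e-6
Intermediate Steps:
Z(b) = 1
N(u) = -8/109 + 373/u (N(u) = 8/(-109) + 373/u = 8*(-1/109) + 373/u = -8/109 + 373/u)
R = 72960608471/24327451033 (R = 3 - 1/(3*((-8/109 + 373/1) + 1/598476)) = 3 - 1/(3*((-8/109 + 373*1) + 1/598476)) = 3 - 1/(3*((-8/109 + 373) + 1/598476)) = 3 - 1/(3*(40649/109 + 1/598476)) = 3 - 1/(3*24327451033/65233884) = 3 - ⅓*65233884/24327451033 = 3 - 21744628/24327451033 = 72960608471/24327451033 ≈ 2.9991)
1/(-654554 + R) = 1/(-654554 + 72960608471/24327451033) = 1/(-15923557422845811/24327451033) = -24327451033/15923557422845811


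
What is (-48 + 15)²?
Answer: 1089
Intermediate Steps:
(-48 + 15)² = (-33)² = 1089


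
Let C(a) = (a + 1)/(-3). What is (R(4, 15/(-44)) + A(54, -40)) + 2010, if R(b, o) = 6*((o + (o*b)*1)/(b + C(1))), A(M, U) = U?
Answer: 86545/44 ≈ 1966.9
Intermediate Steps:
C(a) = -1/3 - a/3 (C(a) = (1 + a)*(-1/3) = -1/3 - a/3)
R(b, o) = 6*(o + b*o)/(-2/3 + b) (R(b, o) = 6*((o + (o*b)*1)/(b + (-1/3 - 1/3*1))) = 6*((o + (b*o)*1)/(b + (-1/3 - 1/3))) = 6*((o + b*o)/(b - 2/3)) = 6*((o + b*o)/(-2/3 + b)) = 6*(o + b*o)/(-2/3 + b))
(R(4, 15/(-44)) + A(54, -40)) + 2010 = (18*(15/(-44))*(1 + 4)/(-2 + 3*4) - 40) + 2010 = (18*(15*(-1/44))*5/(-2 + 12) - 40) + 2010 = (18*(-15/44)*5/10 - 40) + 2010 = (18*(-15/44)*(1/10)*5 - 40) + 2010 = (-135/44 - 40) + 2010 = -1895/44 + 2010 = 86545/44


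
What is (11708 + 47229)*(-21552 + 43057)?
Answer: 1267440185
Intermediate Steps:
(11708 + 47229)*(-21552 + 43057) = 58937*21505 = 1267440185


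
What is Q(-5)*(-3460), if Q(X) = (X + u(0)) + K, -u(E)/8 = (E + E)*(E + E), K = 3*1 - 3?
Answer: 17300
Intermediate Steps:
K = 0 (K = 3 - 3 = 0)
u(E) = -32*E**2 (u(E) = -8*(E + E)*(E + E) = -8*2*E*2*E = -32*E**2)
Q(X) = X (Q(X) = (X - 32*0**2) + 0 = (X - 32*0) + 0 = (X + 0) + 0 = X + 0 = X)
Q(-5)*(-3460) = -5*(-3460) = 17300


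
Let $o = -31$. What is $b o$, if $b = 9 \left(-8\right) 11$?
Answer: $24552$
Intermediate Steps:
$b = -792$ ($b = \left(-72\right) 11 = -792$)
$b o = \left(-792\right) \left(-31\right) = 24552$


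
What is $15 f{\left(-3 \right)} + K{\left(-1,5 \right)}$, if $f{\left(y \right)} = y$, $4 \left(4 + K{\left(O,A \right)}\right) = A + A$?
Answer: $- \frac{93}{2} \approx -46.5$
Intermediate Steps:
$K{\left(O,A \right)} = -4 + \frac{A}{2}$ ($K{\left(O,A \right)} = -4 + \frac{A + A}{4} = -4 + \frac{2 A}{4} = -4 + \frac{A}{2}$)
$15 f{\left(-3 \right)} + K{\left(-1,5 \right)} = 15 \left(-3\right) + \left(-4 + \frac{1}{2} \cdot 5\right) = -45 + \left(-4 + \frac{5}{2}\right) = -45 - \frac{3}{2} = - \frac{93}{2}$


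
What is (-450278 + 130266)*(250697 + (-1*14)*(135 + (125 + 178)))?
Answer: -78263734780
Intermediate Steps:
(-450278 + 130266)*(250697 + (-1*14)*(135 + (125 + 178))) = -320012*(250697 - 14*(135 + 303)) = -320012*(250697 - 14*438) = -320012*(250697 - 6132) = -320012*244565 = -78263734780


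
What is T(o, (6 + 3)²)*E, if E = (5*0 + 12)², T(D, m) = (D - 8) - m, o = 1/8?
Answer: -12798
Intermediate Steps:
o = ⅛ ≈ 0.12500
T(D, m) = -8 + D - m (T(D, m) = (-8 + D) - m = -8 + D - m)
E = 144 (E = (0 + 12)² = 12² = 144)
T(o, (6 + 3)²)*E = (-8 + ⅛ - (6 + 3)²)*144 = (-8 + ⅛ - 1*9²)*144 = (-8 + ⅛ - 1*81)*144 = (-8 + ⅛ - 81)*144 = -711/8*144 = -12798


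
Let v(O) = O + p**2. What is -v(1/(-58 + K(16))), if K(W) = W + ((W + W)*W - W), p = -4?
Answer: -7265/454 ≈ -16.002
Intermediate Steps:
K(W) = 2*W**2 (K(W) = W + ((2*W)*W - W) = W + (2*W**2 - W) = W + (-W + 2*W**2) = 2*W**2)
v(O) = 16 + O (v(O) = O + (-4)**2 = O + 16 = 16 + O)
-v(1/(-58 + K(16))) = -(16 + 1/(-58 + 2*16**2)) = -(16 + 1/(-58 + 2*256)) = -(16 + 1/(-58 + 512)) = -(16 + 1/454) = -1*7265/454 = -7265/454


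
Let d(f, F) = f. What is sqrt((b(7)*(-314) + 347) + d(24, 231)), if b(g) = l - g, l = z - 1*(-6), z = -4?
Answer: sqrt(1941) ≈ 44.057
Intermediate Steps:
l = 2 (l = -4 - 1*(-6) = -4 + 6 = 2)
b(g) = 2 - g
sqrt((b(7)*(-314) + 347) + d(24, 231)) = sqrt(((2 - 1*7)*(-314) + 347) + 24) = sqrt(((2 - 7)*(-314) + 347) + 24) = sqrt((-5*(-314) + 347) + 24) = sqrt((1570 + 347) + 24) = sqrt(1917 + 24) = sqrt(1941)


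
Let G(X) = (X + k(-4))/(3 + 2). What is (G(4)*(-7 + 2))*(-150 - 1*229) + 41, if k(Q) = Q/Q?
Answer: 1936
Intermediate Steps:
k(Q) = 1
G(X) = ⅕ + X/5 (G(X) = (X + 1)/(3 + 2) = (1 + X)/5 = (1 + X)*(⅕) = ⅕ + X/5)
(G(4)*(-7 + 2))*(-150 - 1*229) + 41 = ((⅕ + (⅕)*4)*(-7 + 2))*(-150 - 1*229) + 41 = ((⅕ + ⅘)*(-5))*(-150 - 229) + 41 = (1*(-5))*(-379) + 41 = -5*(-379) + 41 = 1895 + 41 = 1936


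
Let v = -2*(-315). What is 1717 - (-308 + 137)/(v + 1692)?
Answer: 443005/258 ≈ 1717.1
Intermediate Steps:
v = 630
1717 - (-308 + 137)/(v + 1692) = 1717 - (-308 + 137)/(630 + 1692) = 1717 - (-171)/2322 = 1717 - 1*(-19/258) = 1717 + 19/258 = 443005/258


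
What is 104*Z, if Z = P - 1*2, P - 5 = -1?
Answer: 208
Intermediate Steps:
P = 4 (P = 5 - 1 = 4)
Z = 2 (Z = 4 - 1*2 = 4 - 2 = 2)
104*Z = 104*2 = 208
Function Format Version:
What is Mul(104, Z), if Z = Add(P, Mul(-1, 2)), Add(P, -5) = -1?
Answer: 208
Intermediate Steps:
P = 4 (P = Add(5, -1) = 4)
Z = 2 (Z = Add(4, Mul(-1, 2)) = Add(4, -2) = 2)
Mul(104, Z) = Mul(104, 2) = 208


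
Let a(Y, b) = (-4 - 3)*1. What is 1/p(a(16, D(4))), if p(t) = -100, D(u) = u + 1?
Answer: -1/100 ≈ -0.010000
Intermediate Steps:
D(u) = 1 + u
a(Y, b) = -7 (a(Y, b) = -7*1 = -7)
1/p(a(16, D(4))) = 1/(-100) = -1/100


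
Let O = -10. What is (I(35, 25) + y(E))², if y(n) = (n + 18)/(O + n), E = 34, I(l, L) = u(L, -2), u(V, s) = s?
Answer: 1/36 ≈ 0.027778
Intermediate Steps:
I(l, L) = -2
y(n) = (18 + n)/(-10 + n) (y(n) = (n + 18)/(-10 + n) = (18 + n)/(-10 + n))
(I(35, 25) + y(E))² = (-2 + (18 + 34)/(-10 + 34))² = (-2 + 52/24)² = (-2 + (1/24)*52)² = (-2 + 13/6)² = (⅙)² = 1/36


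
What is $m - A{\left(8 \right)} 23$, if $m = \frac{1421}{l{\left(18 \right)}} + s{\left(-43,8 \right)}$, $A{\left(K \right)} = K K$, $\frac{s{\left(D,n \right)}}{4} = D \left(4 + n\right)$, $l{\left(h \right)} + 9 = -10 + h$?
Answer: $-4957$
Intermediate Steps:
$l{\left(h \right)} = -19 + h$ ($l{\left(h \right)} = -9 + \left(-10 + h\right) = -19 + h$)
$s{\left(D,n \right)} = 4 D \left(4 + n\right)$
$A{\left(K \right)} = K^{2}$
$m = -3485$ ($m = \frac{1421}{-19 + 18} + 4 \left(-43\right) \left(4 + 8\right) = \frac{1421}{-1} + 4 \left(-43\right) 12 = 1421 \left(-1\right) - 2064 = -1421 - 2064 = -3485$)
$m - A{\left(8 \right)} 23 = -3485 - 8^{2} \cdot 23 = -3485 - 64 \cdot 23 = -3485 - 1472 = -4957$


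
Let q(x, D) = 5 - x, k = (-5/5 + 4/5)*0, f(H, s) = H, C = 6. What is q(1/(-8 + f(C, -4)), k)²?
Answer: 121/4 ≈ 30.250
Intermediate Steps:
k = 0 (k = (-5*⅕ + 4*(⅕))*0 = (-1 + ⅘)*0 = -⅕*0 = 0)
q(1/(-8 + f(C, -4)), k)² = (5 - 1/(-8 + 6))² = (5 - 1/(-2))² = (5 - 1*(-½))² = (5 + ½)² = (11/2)² = 121/4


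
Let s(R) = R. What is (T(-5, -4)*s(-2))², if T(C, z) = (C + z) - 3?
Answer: 576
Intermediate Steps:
T(C, z) = -3 + C + z
(T(-5, -4)*s(-2))² = ((-3 - 5 - 4)*(-2))² = (-12*(-2))² = 24² = 576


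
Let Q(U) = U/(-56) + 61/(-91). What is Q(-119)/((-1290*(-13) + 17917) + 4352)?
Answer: 353/9473464 ≈ 3.7262e-5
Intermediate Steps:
Q(U) = -61/91 - U/56 (Q(U) = U*(-1/56) + 61*(-1/91) = -U/56 - 61/91 = -61/91 - U/56)
Q(-119)/((-1290*(-13) + 17917) + 4352) = (-61/91 - 1/56*(-119))/((-1290*(-13) + 17917) + 4352) = (-61/91 + 17/8)/((16770 + 17917) + 4352) = 1059/(728*(34687 + 4352)) = (1059/728)/39039 = (1059/728)*(1/39039) = 353/9473464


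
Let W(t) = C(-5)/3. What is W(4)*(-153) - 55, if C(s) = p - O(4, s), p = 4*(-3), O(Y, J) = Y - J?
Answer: 1016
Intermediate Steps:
p = -12
C(s) = -16 + s (C(s) = -12 - (4 - s) = -12 + (-4 + s) = -16 + s)
W(t) = -7 (W(t) = (-16 - 5)/3 = -21*1/3 = -7)
W(4)*(-153) - 55 = -7*(-153) - 55 = 1071 - 55 = 1016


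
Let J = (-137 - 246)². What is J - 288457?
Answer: -141768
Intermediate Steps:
J = 146689 (J = (-383)² = 146689)
J - 288457 = 146689 - 288457 = -141768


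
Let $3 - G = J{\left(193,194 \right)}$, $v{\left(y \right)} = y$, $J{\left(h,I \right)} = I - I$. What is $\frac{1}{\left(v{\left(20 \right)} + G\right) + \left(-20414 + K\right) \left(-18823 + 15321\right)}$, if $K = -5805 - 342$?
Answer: $\frac{1}{93016645} \approx 1.0751 \cdot 10^{-8}$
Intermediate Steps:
$K = -6147$ ($K = -5805 - 342 = -6147$)
$J{\left(h,I \right)} = 0$
$G = 3$ ($G = 3 - 0 = 3 + 0 = 3$)
$\frac{1}{\left(v{\left(20 \right)} + G\right) + \left(-20414 + K\right) \left(-18823 + 15321\right)} = \frac{1}{\left(20 + 3\right) + \left(-20414 - 6147\right) \left(-18823 + 15321\right)} = \frac{1}{23 - -93016622} = \frac{1}{23 + 93016622} = \frac{1}{93016645}$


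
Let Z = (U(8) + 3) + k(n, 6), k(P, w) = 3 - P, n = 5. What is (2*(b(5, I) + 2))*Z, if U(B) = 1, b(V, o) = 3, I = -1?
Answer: 20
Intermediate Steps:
Z = 2 (Z = (1 + 3) + (3 - 1*5) = 4 + (3 - 5) = 4 - 2 = 2)
(2*(b(5, I) + 2))*Z = (2*(3 + 2))*2 = (2*5)*2 = 10*2 = 20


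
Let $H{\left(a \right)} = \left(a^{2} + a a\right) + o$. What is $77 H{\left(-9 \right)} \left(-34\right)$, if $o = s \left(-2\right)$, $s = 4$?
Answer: $-403172$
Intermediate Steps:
$o = -8$ ($o = 4 \left(-2\right) = -8$)
$H{\left(a \right)} = -8 + 2 a^{2}$ ($H{\left(a \right)} = \left(a^{2} + a a\right) - 8 = \left(a^{2} + a^{2}\right) - 8 = 2 a^{2} - 8 = -8 + 2 a^{2}$)
$77 H{\left(-9 \right)} \left(-34\right) = 77 \left(-8 + 2 \left(-9\right)^{2}\right) \left(-34\right) = 77 \left(-8 + 2 \cdot 81\right) \left(-34\right) = 77 \left(-8 + 162\right) \left(-34\right) = 77 \cdot 154 \left(-34\right) = 11858 \left(-34\right) = -403172$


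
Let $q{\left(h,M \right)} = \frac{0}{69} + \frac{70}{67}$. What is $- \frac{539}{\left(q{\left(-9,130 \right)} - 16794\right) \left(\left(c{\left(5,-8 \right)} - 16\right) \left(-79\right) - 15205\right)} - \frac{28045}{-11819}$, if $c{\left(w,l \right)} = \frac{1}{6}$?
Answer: $\frac{1320937034931859}{556682829367100} \approx 2.3729$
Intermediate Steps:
$c{\left(w,l \right)} = \frac{1}{6}$
$q{\left(h,M \right)} = \frac{70}{67}$ ($q{\left(h,M \right)} = 0 \cdot \frac{1}{69} + 70 \cdot \frac{1}{67} = 0 + \frac{70}{67} = \frac{70}{67}$)
$- \frac{539}{\left(q{\left(-9,130 \right)} - 16794\right) \left(\left(c{\left(5,-8 \right)} - 16\right) \left(-79\right) - 15205\right)} - \frac{28045}{-11819} = - \frac{539}{\left(\frac{70}{67} - 16794\right) \left(\left(\frac{1}{6} - 16\right) \left(-79\right) - 15205\right)} - \frac{28045}{-11819} = - \frac{539}{\left(- \frac{1125128}{67}\right) \left(\left(- \frac{95}{6}\right) \left(-79\right) - 15205\right)} - - \frac{28045}{11819} = - \frac{539}{\left(- \frac{1125128}{67}\right) \left(\frac{7505}{6} - 15205\right)} + \frac{28045}{11819} = - \frac{539}{\left(- \frac{1125128}{67}\right) \left(- \frac{83725}{6}\right)} + \frac{28045}{11819} = - \frac{539}{\frac{47100670900}{201}} + \frac{28045}{11819} = \left(-539\right) \frac{201}{47100670900} + \frac{28045}{11819} = - \frac{108339}{47100670900} + \frac{28045}{11819} = \frac{1320937034931859}{556682829367100}$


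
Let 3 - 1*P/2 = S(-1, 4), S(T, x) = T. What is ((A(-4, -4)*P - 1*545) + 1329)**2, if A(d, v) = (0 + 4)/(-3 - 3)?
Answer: 5456896/9 ≈ 6.0632e+5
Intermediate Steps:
P = 8 (P = 6 - 2*(-1) = 6 + 2 = 8)
A(d, v) = -2/3 (A(d, v) = 4/(-6) = 4*(-1/6) = -2/3)
((A(-4, -4)*P - 1*545) + 1329)**2 = ((-2/3*8 - 1*545) + 1329)**2 = ((-16/3 - 545) + 1329)**2 = (-1651/3 + 1329)**2 = (2336/3)**2 = 5456896/9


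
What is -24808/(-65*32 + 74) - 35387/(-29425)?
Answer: 36407351/2683025 ≈ 13.570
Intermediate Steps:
-24808/(-65*32 + 74) - 35387/(-29425) = -24808/(-2080 + 74) - 35387*(-1/29425) = -24808/(-2006) + 3217/2675 = -24808*(-1/2006) + 3217/2675 = 12404/1003 + 3217/2675 = 36407351/2683025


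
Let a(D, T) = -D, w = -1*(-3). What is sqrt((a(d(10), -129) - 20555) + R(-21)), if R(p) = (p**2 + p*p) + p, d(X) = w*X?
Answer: 2*I*sqrt(4931) ≈ 140.44*I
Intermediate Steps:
w = 3
d(X) = 3*X
R(p) = p + 2*p**2 (R(p) = (p**2 + p**2) + p = 2*p**2 + p = p + 2*p**2)
sqrt((a(d(10), -129) - 20555) + R(-21)) = sqrt((-3*10 - 20555) - 21*(1 + 2*(-21))) = sqrt((-1*30 - 20555) - 21*(1 - 42)) = sqrt((-30 - 20555) - 21*(-41)) = sqrt(-20585 + 861) = sqrt(-19724) = 2*I*sqrt(4931)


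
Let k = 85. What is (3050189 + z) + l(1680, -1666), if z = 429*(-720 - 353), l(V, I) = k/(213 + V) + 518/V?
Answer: 196105134587/75720 ≈ 2.5899e+6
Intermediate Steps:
l(V, I) = 85/(213 + V) + 518/V
z = -460317 (z = 429*(-1073) = -460317)
(3050189 + z) + l(1680, -1666) = (3050189 - 460317) + 3*(36778 + 201*1680)/(1680*(213 + 1680)) = 2589872 + 3*(1/1680)*(36778 + 337680)/1893 = 2589872 + 3*(1/1680)*(1/1893)*374458 = 2589872 + 26747/75720 = 196105134587/75720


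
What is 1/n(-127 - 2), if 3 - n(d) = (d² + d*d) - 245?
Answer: -1/33034 ≈ -3.0272e-5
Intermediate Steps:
n(d) = 248 - 2*d² (n(d) = 3 - ((d² + d*d) - 245) = 3 - ((d² + d²) - 245) = 3 - (2*d² - 245) = 3 - (-245 + 2*d²) = 3 + (245 - 2*d²) = 248 - 2*d²)
1/n(-127 - 2) = 1/(248 - 2*(-127 - 2)²) = 1/(248 - 2*(-129)²) = 1/(248 - 2*16641) = 1/(248 - 33282) = 1/(-33034) = -1/33034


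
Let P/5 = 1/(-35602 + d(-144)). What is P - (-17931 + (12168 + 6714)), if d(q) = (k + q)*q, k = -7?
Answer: -13178963/13858 ≈ -951.00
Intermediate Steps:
d(q) = q*(-7 + q) (d(q) = (-7 + q)*q = q*(-7 + q))
P = -5/13858 (P = 5/(-35602 - 144*(-7 - 144)) = 5/(-35602 - 144*(-151)) = 5/(-35602 + 21744) = 5/(-13858) = 5*(-1/13858) = -5/13858 ≈ -0.00036080)
P - (-17931 + (12168 + 6714)) = -5/13858 - (-17931 + (12168 + 6714)) = -5/13858 - (-17931 + 18882) = -5/13858 - 1*951 = -5/13858 - 951 = -13178963/13858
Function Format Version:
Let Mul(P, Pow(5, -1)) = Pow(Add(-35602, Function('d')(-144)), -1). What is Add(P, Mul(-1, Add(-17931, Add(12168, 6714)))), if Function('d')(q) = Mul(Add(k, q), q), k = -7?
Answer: Rational(-13178963, 13858) ≈ -951.00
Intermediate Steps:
Function('d')(q) = Mul(q, Add(-7, q)) (Function('d')(q) = Mul(Add(-7, q), q) = Mul(q, Add(-7, q)))
P = Rational(-5, 13858) (P = Mul(5, Pow(Add(-35602, Mul(-144, Add(-7, -144))), -1)) = Mul(5, Pow(Add(-35602, Mul(-144, -151)), -1)) = Mul(5, Pow(Add(-35602, 21744), -1)) = Mul(5, Pow(-13858, -1)) = Mul(5, Rational(-1, 13858)) = Rational(-5, 13858) ≈ -0.00036080)
Add(P, Mul(-1, Add(-17931, Add(12168, 6714)))) = Add(Rational(-5, 13858), Mul(-1, Add(-17931, Add(12168, 6714)))) = Add(Rational(-5, 13858), Mul(-1, Add(-17931, 18882))) = Add(Rational(-5, 13858), Mul(-1, 951)) = Add(Rational(-5, 13858), -951) = Rational(-13178963, 13858)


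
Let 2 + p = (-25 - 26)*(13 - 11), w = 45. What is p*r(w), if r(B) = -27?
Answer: 2808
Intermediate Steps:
p = -104 (p = -2 + (-25 - 26)*(13 - 11) = -2 - 51*2 = -2 - 102 = -104)
p*r(w) = -104*(-27) = 2808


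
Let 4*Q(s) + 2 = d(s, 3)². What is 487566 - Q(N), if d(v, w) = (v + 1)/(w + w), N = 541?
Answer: 17478953/36 ≈ 4.8553e+5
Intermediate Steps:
d(v, w) = (1 + v)/(2*w) (d(v, w) = (1 + v)/((2*w)) = (1 + v)*(1/(2*w)) = (1 + v)/(2*w))
Q(s) = -½ + (⅙ + s/6)²/4 (Q(s) = -½ + ((½)*(1 + s)/3)²/4 = -½ + ((½)*(⅓)*(1 + s))²/4 = -½ + (⅙ + s/6)²/4)
487566 - Q(N) = 487566 - (-½ + (1 + 541)²/144) = 487566 - (-½ + (1/144)*542²) = 487566 - (-½ + (1/144)*293764) = 487566 - (-½ + 73441/36) = 487566 - 1*73423/36 = 487566 - 73423/36 = 17478953/36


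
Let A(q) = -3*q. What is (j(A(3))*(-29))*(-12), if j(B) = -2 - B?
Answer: 2436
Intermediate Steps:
(j(A(3))*(-29))*(-12) = ((-2 - (-3)*3)*(-29))*(-12) = ((-2 - 1*(-9))*(-29))*(-12) = ((-2 + 9)*(-29))*(-12) = (7*(-29))*(-12) = -203*(-12) = 2436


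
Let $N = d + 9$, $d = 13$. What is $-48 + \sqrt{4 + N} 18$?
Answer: $-48 + 18 \sqrt{26} \approx 43.782$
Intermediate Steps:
$N = 22$ ($N = 13 + 9 = 22$)
$-48 + \sqrt{4 + N} 18 = -48 + \sqrt{4 + 22} \cdot 18 = -48 + \sqrt{26} \cdot 18 = -48 + 18 \sqrt{26}$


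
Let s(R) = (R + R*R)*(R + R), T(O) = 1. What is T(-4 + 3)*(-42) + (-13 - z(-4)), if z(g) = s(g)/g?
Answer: -79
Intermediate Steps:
s(R) = 2*R*(R + R²) (s(R) = (R + R²)*(2*R) = 2*R*(R + R²))
z(g) = 2*g*(1 + g) (z(g) = (2*g²*(1 + g))/g = 2*g*(1 + g))
T(-4 + 3)*(-42) + (-13 - z(-4)) = 1*(-42) + (-13 - 2*(-4)*(1 - 4)) = -42 + (-13 - 2*(-4)*(-3)) = -42 + (-13 - 1*24) = -42 + (-13 - 24) = -42 - 37 = -79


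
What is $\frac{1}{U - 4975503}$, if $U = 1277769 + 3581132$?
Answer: $- \frac{1}{116602} \approx -8.5762 \cdot 10^{-6}$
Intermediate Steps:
$U = 4858901$
$\frac{1}{U - 4975503} = \frac{1}{4858901 - 4975503} = \frac{1}{-116602} = - \frac{1}{116602}$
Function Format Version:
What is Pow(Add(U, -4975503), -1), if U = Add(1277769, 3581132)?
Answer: Rational(-1, 116602) ≈ -8.5762e-6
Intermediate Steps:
U = 4858901
Pow(Add(U, -4975503), -1) = Pow(Add(4858901, -4975503), -1) = Pow(-116602, -1) = Rational(-1, 116602)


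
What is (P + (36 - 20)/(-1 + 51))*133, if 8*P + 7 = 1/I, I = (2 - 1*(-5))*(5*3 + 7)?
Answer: -324311/4400 ≈ -73.707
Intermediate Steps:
I = 154 (I = (2 + 5)*(15 + 7) = 7*22 = 154)
P = -1077/1232 (P = -7/8 + (⅛)/154 = -7/8 + (⅛)*(1/154) = -7/8 + 1/1232 = -1077/1232 ≈ -0.87419)
(P + (36 - 20)/(-1 + 51))*133 = (-1077/1232 + (36 - 20)/(-1 + 51))*133 = (-1077/1232 + 16/50)*133 = (-1077/1232 + 16*(1/50))*133 = (-1077/1232 + 8/25)*133 = -17069/30800*133 = -324311/4400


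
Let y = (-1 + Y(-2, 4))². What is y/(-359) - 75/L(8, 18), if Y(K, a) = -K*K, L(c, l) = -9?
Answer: 8900/1077 ≈ 8.2637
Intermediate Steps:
Y(K, a) = -K²
y = 25 (y = (-1 - 1*(-2)²)² = (-1 - 1*4)² = (-1 - 4)² = (-5)² = 25)
y/(-359) - 75/L(8, 18) = 25/(-359) - 75/(-9) = 25*(-1/359) - 75*(-⅑) = -25/359 + 25/3 = 8900/1077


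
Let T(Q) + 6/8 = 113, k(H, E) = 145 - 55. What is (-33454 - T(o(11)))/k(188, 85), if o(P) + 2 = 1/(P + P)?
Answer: -8951/24 ≈ -372.96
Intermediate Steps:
o(P) = -2 + 1/(2*P) (o(P) = -2 + 1/(P + P) = -2 + 1/(2*P))
k(H, E) = 90
T(Q) = 449/4 (T(Q) = -3/4 + 113 = 449/4)
(-33454 - T(o(11)))/k(188, 85) = (-33454 - 1*449/4)/90 = (-33454 - 449/4)*(1/90) = -134265/4*1/90 = -8951/24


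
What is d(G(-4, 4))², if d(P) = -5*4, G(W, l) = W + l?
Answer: 400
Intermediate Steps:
d(P) = -20
d(G(-4, 4))² = (-20)² = 400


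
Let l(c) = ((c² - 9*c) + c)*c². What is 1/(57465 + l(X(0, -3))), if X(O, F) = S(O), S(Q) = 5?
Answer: 1/57090 ≈ 1.7516e-5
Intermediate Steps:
X(O, F) = 5
l(c) = c²*(c² - 8*c) (l(c) = (c² - 8*c)*c² = c²*(c² - 8*c))
1/(57465 + l(X(0, -3))) = 1/(57465 + 5³*(-8 + 5)) = 1/(57465 + 125*(-3)) = 1/(57465 - 375) = 1/57090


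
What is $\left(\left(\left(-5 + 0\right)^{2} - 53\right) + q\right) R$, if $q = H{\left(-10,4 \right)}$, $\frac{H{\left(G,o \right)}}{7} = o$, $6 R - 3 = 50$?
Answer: $0$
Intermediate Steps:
$R = \frac{53}{6}$ ($R = \frac{1}{2} + \frac{1}{6} \cdot 50 = \frac{1}{2} + \frac{25}{3} = \frac{53}{6} \approx 8.8333$)
$H{\left(G,o \right)} = 7 o$
$q = 28$ ($q = 7 \cdot 4 = 28$)
$\left(\left(\left(-5 + 0\right)^{2} - 53\right) + q\right) R = \left(\left(\left(-5 + 0\right)^{2} - 53\right) + 28\right) \frac{53}{6} = \left(\left(\left(-5\right)^{2} - 53\right) + 28\right) \frac{53}{6} = \left(\left(25 - 53\right) + 28\right) \frac{53}{6} = \left(-28 + 28\right) \frac{53}{6} = 0 \cdot \frac{53}{6} = 0$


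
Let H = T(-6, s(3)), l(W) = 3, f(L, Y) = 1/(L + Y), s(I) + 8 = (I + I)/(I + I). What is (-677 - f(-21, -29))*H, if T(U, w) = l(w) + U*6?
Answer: 1117017/50 ≈ 22340.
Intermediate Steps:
s(I) = -7 (s(I) = -8 + (I + I)/(I + I) = -8 + (2*I)/((2*I)) = -8 + (2*I)*(1/(2*I)) = -8 + 1 = -7)
T(U, w) = 3 + 6*U (T(U, w) = 3 + U*6 = 3 + 6*U)
H = -33 (H = 3 + 6*(-6) = 3 - 36 = -33)
(-677 - f(-21, -29))*H = (-677 - 1/(-21 - 29))*(-33) = (-677 - 1/(-50))*(-33) = (-677 - 1*(-1/50))*(-33) = (-677 + 1/50)*(-33) = -33849/50*(-33) = 1117017/50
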